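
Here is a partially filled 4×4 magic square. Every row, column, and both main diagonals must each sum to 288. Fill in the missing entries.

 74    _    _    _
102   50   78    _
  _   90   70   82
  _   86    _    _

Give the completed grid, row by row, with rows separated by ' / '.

74 62 98 54 / 102 50 78 58 / 46 90 70 82 / 66 86 42 94

Using row 2: 102 + 50 + 78 + ? → (2,4) = 288 − 230 = 58.
Using row 3: 90 + 70 + 82 + ? → (3,1) = 288 − 242 = 46.
From column 1, 288 − (74 + 102 + 46) gives (4,1) = 66.
Using column 2: 50 + 90 + 86 + ? → (1,2) = 288 − 226 = 62.
Main diagonal needs 288; the known cells sum to 194, so (4,4) = 94.
The remaining cell in anti-diagonal is (1,4) = 288 − 234 = 54.
Using row 1: 74 + 62 + 54 + ? → (1,3) = 288 − 190 = 98.
Row 4 must total 288; the given cells sum to 246, so (4,3) = 42.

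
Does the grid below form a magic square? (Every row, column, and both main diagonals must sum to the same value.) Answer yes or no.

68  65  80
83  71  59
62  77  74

Yes

Row 1: 68 + 65 + 80 = 213.
Row 2: 83 + 71 + 59 = 213.
Row 3: 62 + 77 + 74 = 213.
Column 1: 68 + 83 + 62 = 213.
Column 2: 65 + 71 + 77 = 213.
Column 3: 80 + 59 + 74 = 213.
Main diagonal: 68 + 71 + 74 = 213.
Anti-diagonal: 80 + 71 + 62 = 213.
All lines sum to 213.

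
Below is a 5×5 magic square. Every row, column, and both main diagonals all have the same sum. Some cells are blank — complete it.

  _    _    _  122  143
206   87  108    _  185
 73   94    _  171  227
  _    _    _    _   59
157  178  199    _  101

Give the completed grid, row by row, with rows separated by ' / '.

Column 5 is already complete: 143 + 185 + 227 + 59 + 101 = 715, so that is the magic constant.
Row 2: 206 + 87 + 108 + 185 + ? = 715, so (2,4) = 129.
Row 3: 73 + 94 + 171 + 227 + ? = 715, so (3,3) = 150.
Row 5 must total 715; the given cells sum to 635, so (5,4) = 80.
Column 4: 122 + 129 + 171 + 80 + ? = 715, so (4,4) = 213.
Main diagonal must total 715; the given cells sum to 551, so (1,1) = 164.
Using anti-diagonal: 143 + 129 + 150 + 157 + ? → (4,2) = 715 − 579 = 136.
Column 1 must total 715; the given cells sum to 600, so (4,1) = 115.
The remaining cell in column 2 is (1,2) = 715 − 495 = 220.
From row 1, 715 − (164 + 220 + 122 + 143) gives (1,3) = 66.
Using row 4: 115 + 136 + 213 + 59 + ? → (4,3) = 715 − 523 = 192.

164 220 66 122 143 / 206 87 108 129 185 / 73 94 150 171 227 / 115 136 192 213 59 / 157 178 199 80 101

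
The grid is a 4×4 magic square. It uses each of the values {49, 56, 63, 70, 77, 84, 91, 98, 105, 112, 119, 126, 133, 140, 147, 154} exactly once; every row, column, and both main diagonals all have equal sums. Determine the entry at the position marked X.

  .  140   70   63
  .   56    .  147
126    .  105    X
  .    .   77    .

84

The 16 entries sum to 1624, so each line sums to 1624/4 = 406.
Row 1 needs 406; the known cells sum to 273, so (1,1) = 133.
Using column 3: 70 + 105 + 77 + ? → (2,3) = 406 − 252 = 154.
The remaining cell in main diagonal is (4,4) = 406 − 294 = 112.
Using row 2: 56 + 154 + 147 + ? → (2,1) = 406 − 357 = 49.
Column 1 must total 406; the given cells sum to 308, so (4,1) = 98.
Column 4 must total 406; the given cells sum to 322, so (3,4) = 84.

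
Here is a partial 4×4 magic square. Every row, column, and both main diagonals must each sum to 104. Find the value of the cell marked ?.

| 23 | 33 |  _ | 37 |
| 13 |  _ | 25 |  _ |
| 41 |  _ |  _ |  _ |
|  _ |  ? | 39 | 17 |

21

From row 1, 104 − (23 + 33 + 37) gives (1,3) = 11.
From column 1, 104 − (23 + 13 + 41) gives (4,1) = 27.
From column 3, 104 − (11 + 25 + 39) gives (3,3) = 29.
Using main diagonal: 23 + 29 + 17 + ? → (2,2) = 104 − 69 = 35.
Anti-diagonal: 37 + 25 + 27 + ? = 104, so (3,2) = 15.
Row 2 must total 104; the given cells sum to 73, so (2,4) = 31.
Using row 3: 41 + 15 + 29 + ? → (3,4) = 104 − 85 = 19.
From row 4, 104 − (27 + 39 + 17) gives (4,2) = 21.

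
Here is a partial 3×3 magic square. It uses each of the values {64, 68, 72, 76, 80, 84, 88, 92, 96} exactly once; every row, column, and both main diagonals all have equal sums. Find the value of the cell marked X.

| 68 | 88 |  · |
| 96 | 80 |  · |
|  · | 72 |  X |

92

The 9 entries sum to 720, so each line sums to 720/3 = 240.
Row 1 must total 240; the given cells sum to 156, so (1,3) = 84.
From row 2, 240 − (96 + 80) gives (2,3) = 64.
Column 1 must total 240; the given cells sum to 164, so (3,1) = 76.
Column 3: 84 + 64 + ? = 240, so (3,3) = 92.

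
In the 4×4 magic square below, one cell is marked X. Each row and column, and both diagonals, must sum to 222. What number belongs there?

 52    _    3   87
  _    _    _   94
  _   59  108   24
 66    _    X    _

101

Row 1 needs 222; the known cells sum to 142, so (1,2) = 80.
Row 3: 59 + 108 + 24 + ? = 222, so (3,1) = 31.
Using column 1: 52 + 31 + 66 + ? → (2,1) = 222 − 149 = 73.
Using column 4: 87 + 94 + 24 + ? → (4,4) = 222 − 205 = 17.
Using main diagonal: 52 + 108 + 17 + ? → (2,2) = 222 − 177 = 45.
The remaining cell in anti-diagonal is (2,3) = 222 − 212 = 10.
Column 2 must total 222; the given cells sum to 184, so (4,2) = 38.
From column 3, 222 − (3 + 10 + 108) gives (4,3) = 101.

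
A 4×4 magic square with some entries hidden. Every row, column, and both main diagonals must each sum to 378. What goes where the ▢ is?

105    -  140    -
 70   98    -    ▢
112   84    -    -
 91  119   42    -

63

Row 4 needs 378; the known cells sum to 252, so (4,4) = 126.
Column 2: 98 + 84 + 119 + ? = 378, so (1,2) = 77.
From main diagonal, 378 − (105 + 98 + 126) gives (3,3) = 49.
From row 1, 378 − (105 + 77 + 140) gives (1,4) = 56.
Row 3 needs 378; the known cells sum to 245, so (3,4) = 133.
Column 3: 140 + 49 + 42 + ? = 378, so (2,3) = 147.
The remaining cell in column 4 is (2,4) = 378 − 315 = 63.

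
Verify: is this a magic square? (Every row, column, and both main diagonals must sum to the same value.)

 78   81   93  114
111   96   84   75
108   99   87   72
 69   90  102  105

Yes

Row 1: 78 + 81 + 93 + 114 = 366.
Row 2: 111 + 96 + 84 + 75 = 366.
Row 3: 108 + 99 + 87 + 72 = 366.
Row 4: 69 + 90 + 102 + 105 = 366.
Column 1: 78 + 111 + 108 + 69 = 366.
Column 2: 81 + 96 + 99 + 90 = 366.
Column 3: 93 + 84 + 87 + 102 = 366.
Column 4: 114 + 75 + 72 + 105 = 366.
Main diagonal: 78 + 96 + 87 + 105 = 366.
Anti-diagonal: 114 + 84 + 99 + 69 = 366.
All lines sum to 366.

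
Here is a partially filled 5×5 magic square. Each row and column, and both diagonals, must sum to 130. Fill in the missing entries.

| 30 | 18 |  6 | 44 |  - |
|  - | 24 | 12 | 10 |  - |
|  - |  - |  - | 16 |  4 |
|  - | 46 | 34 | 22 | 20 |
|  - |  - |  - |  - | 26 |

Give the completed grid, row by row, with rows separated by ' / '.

30 18 6 44 32 / 36 24 12 10 48 / 42 40 28 16 4 / 8 46 34 22 20 / 14 2 50 38 26

Row 1 needs 130; the known cells sum to 98, so (1,5) = 32.
Row 4 needs 130; the known cells sum to 122, so (4,1) = 8.
Column 4 needs 130; the known cells sum to 92, so (5,4) = 38.
The remaining cell in column 5 is (2,5) = 130 − 82 = 48.
From main diagonal, 130 − (30 + 24 + 22 + 26) gives (3,3) = 28.
Anti-diagonal must total 130; the given cells sum to 116, so (5,1) = 14.
Row 2 must total 130; the given cells sum to 94, so (2,1) = 36.
Using column 1: 30 + 36 + 8 + 14 + ? → (3,1) = 130 − 88 = 42.
Column 3: 6 + 12 + 28 + 34 + ? = 130, so (5,3) = 50.
The remaining cell in row 3 is (3,2) = 130 − 90 = 40.
Row 5 must total 130; the given cells sum to 128, so (5,2) = 2.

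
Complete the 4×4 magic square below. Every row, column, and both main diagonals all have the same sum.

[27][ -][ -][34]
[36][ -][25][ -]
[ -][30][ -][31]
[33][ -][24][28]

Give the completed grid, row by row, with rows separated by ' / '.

27 23 38 34 / 36 32 25 29 / 26 30 35 31 / 33 37 24 28

Anti-diagonal is already complete: 34 + 25 + 30 + 33 = 122, so that is the magic constant.
The remaining cell in row 4 is (4,2) = 122 − 85 = 37.
Column 1: 27 + 36 + 33 + ? = 122, so (3,1) = 26.
Using column 4: 34 + 31 + 28 + ? → (2,4) = 122 − 93 = 29.
Row 2: 36 + 25 + 29 + ? = 122, so (2,2) = 32.
The remaining cell in row 3 is (3,3) = 122 − 87 = 35.
From column 2, 122 − (32 + 30 + 37) gives (1,2) = 23.
Column 3 must total 122; the given cells sum to 84, so (1,3) = 38.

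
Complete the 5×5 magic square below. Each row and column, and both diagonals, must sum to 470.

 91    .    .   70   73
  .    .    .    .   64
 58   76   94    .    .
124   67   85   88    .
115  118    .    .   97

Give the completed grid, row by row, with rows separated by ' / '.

91 109 127 70 73 / 82 100 103 121 64 / 58 76 94 112 130 / 124 67 85 88 106 / 115 118 61 79 97

Row 4: 124 + 67 + 85 + 88 + ? = 470, so (4,5) = 106.
The remaining cell in column 1 is (2,1) = 470 − 388 = 82.
Column 5 must total 470; the given cells sum to 340, so (3,5) = 130.
Using main diagonal: 91 + 94 + 88 + 97 + ? → (2,2) = 470 − 370 = 100.
From anti-diagonal, 470 − (73 + 94 + 67 + 115) gives (2,4) = 121.
Row 2: 82 + 100 + 121 + 64 + ? = 470, so (2,3) = 103.
Row 3 needs 470; the known cells sum to 358, so (3,4) = 112.
Column 2: 100 + 76 + 67 + 118 + ? = 470, so (1,2) = 109.
Column 4 must total 470; the given cells sum to 391, so (5,4) = 79.
The remaining cell in row 1 is (1,3) = 470 − 343 = 127.
Row 5: 115 + 118 + 79 + 97 + ? = 470, so (5,3) = 61.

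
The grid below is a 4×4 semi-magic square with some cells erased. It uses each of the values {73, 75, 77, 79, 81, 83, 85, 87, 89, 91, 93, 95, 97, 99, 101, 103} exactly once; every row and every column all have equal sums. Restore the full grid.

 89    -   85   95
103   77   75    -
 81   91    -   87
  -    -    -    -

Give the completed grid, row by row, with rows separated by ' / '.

The 16 entries sum to 1408, so each line sums to 1408/4 = 352.
Using row 1: 89 + 85 + 95 + ? → (1,2) = 352 − 269 = 83.
Using row 2: 103 + 77 + 75 + ? → (2,4) = 352 − 255 = 97.
From row 3, 352 − (81 + 91 + 87) gives (3,3) = 93.
Using column 1: 89 + 103 + 81 + ? → (4,1) = 352 − 273 = 79.
Using column 2: 83 + 77 + 91 + ? → (4,2) = 352 − 251 = 101.
Column 3: 85 + 75 + 93 + ? = 352, so (4,3) = 99.
The remaining cell in column 4 is (4,4) = 352 − 279 = 73.

89 83 85 95 / 103 77 75 97 / 81 91 93 87 / 79 101 99 73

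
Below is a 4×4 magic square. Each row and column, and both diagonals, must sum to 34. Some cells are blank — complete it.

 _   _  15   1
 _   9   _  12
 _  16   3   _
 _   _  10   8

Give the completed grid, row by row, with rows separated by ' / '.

From column 3, 34 − (15 + 3 + 10) gives (2,3) = 6.
Column 4 needs 34; the known cells sum to 21, so (3,4) = 13.
Using main diagonal: 9 + 3 + 8 + ? → (1,1) = 34 − 20 = 14.
Anti-diagonal needs 34; the known cells sum to 23, so (4,1) = 11.
Using row 1: 14 + 15 + 1 + ? → (1,2) = 34 − 30 = 4.
From row 2, 34 − (9 + 6 + 12) gives (2,1) = 7.
Using row 3: 16 + 3 + 13 + ? → (3,1) = 34 − 32 = 2.
Using row 4: 11 + 10 + 8 + ? → (4,2) = 34 − 29 = 5.

14 4 15 1 / 7 9 6 12 / 2 16 3 13 / 11 5 10 8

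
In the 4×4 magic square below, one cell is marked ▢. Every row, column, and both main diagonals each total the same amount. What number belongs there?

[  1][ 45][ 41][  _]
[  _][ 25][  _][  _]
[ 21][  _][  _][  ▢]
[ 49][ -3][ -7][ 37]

Row 4 is complete and sums to 76; that is the magic constant.
Using row 1: 1 + 45 + 41 + ? → (1,4) = 76 − 87 = -11.
Column 1 must total 76; the given cells sum to 71, so (2,1) = 5.
Column 2: 45 + 25 + (-3) + ? = 76, so (3,2) = 9.
Main diagonal: 1 + 25 + 37 + ? = 76, so (3,3) = 13.
The remaining cell in anti-diagonal is (2,3) = 76 − 47 = 29.
Using row 2: 5 + 25 + 29 + ? → (2,4) = 76 − 59 = 17.
Row 3 needs 76; the known cells sum to 43, so (3,4) = 33.

33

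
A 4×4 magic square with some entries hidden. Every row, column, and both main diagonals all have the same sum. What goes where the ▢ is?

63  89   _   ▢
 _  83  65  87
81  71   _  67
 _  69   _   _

85

Column 2 is complete and sums to 312; that is the magic constant.
The remaining cell in row 2 is (2,1) = 312 − 235 = 77.
Row 3 needs 312; the known cells sum to 219, so (3,3) = 93.
Using column 1: 63 + 77 + 81 + ? → (4,1) = 312 − 221 = 91.
From main diagonal, 312 − (63 + 83 + 93) gives (4,4) = 73.
The remaining cell in anti-diagonal is (1,4) = 312 − 227 = 85.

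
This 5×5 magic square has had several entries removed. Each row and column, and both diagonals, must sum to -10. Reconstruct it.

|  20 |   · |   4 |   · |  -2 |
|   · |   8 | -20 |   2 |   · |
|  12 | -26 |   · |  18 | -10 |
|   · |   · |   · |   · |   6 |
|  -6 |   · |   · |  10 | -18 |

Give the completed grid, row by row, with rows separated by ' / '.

20 -8 4 -24 -2 / -14 8 -20 2 14 / 12 -26 -4 18 -10 / -22 0 22 -16 6 / -6 16 -12 10 -18

Row 3: 12 + (-26) + 18 + (-10) + ? = -10, so (3,3) = -4.
Column 5 needs -10; the known cells sum to -24, so (2,5) = 14.
Main diagonal needs -10; the known cells sum to 6, so (4,4) = -16.
The remaining cell in anti-diagonal is (4,2) = -10 − (-10) = 0.
Row 2: 8 + (-20) + 2 + 14 + ? = -10, so (2,1) = -14.
Column 1 must total -10; the given cells sum to 12, so (4,1) = -22.
Column 4 must total -10; the given cells sum to 14, so (1,4) = -24.
Using row 1: 20 + 4 + (-24) + (-2) + ? → (1,2) = -10 − (-2) = -8.
From row 4, -10 − (-22 + 0 + (-16) + 6) gives (4,3) = 22.
Column 2 needs -10; the known cells sum to -26, so (5,2) = 16.
Column 3 needs -10; the known cells sum to 2, so (5,3) = -12.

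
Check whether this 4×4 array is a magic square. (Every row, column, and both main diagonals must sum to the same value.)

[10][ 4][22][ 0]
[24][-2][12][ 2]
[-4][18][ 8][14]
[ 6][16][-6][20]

Yes

Row 1: 10 + 4 + 22 + 0 = 36.
Row 2: 24 + (-2) + 12 + 2 = 36.
Row 3: -4 + 18 + 8 + 14 = 36.
Row 4: 6 + 16 + (-6) + 20 = 36.
Column 1: 10 + 24 + (-4) + 6 = 36.
Column 2: 4 + (-2) + 18 + 16 = 36.
Column 3: 22 + 12 + 8 + (-6) = 36.
Column 4: 0 + 2 + 14 + 20 = 36.
Main diagonal: 10 + (-2) + 8 + 20 = 36.
Anti-diagonal: 0 + 12 + 18 + 6 = 36.
All lines sum to 36.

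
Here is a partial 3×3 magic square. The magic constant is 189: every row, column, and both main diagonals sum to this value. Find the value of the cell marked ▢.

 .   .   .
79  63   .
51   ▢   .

71

Using row 2: 79 + 63 + ? → (2,3) = 189 − 142 = 47.
From column 1, 189 − (79 + 51) gives (1,1) = 59.
Main diagonal must total 189; the given cells sum to 122, so (3,3) = 67.
From anti-diagonal, 189 − (63 + 51) gives (1,3) = 75.
Row 1 needs 189; the known cells sum to 134, so (1,2) = 55.
The remaining cell in row 3 is (3,2) = 189 − 118 = 71.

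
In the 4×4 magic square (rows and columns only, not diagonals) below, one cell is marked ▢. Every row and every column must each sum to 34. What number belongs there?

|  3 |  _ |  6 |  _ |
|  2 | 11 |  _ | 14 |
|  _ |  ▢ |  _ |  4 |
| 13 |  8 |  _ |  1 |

5

Row 2: 2 + 11 + 14 + ? = 34, so (2,3) = 7.
Row 4: 13 + 8 + 1 + ? = 34, so (4,3) = 12.
Column 1 needs 34; the known cells sum to 18, so (3,1) = 16.
Column 3: 6 + 7 + 12 + ? = 34, so (3,3) = 9.
The remaining cell in column 4 is (1,4) = 34 − 19 = 15.
Using row 1: 3 + 6 + 15 + ? → (1,2) = 34 − 24 = 10.
Row 3 must total 34; the given cells sum to 29, so (3,2) = 5.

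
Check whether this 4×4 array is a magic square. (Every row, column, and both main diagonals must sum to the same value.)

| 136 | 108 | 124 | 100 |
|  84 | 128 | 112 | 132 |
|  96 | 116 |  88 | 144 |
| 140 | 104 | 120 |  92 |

No — column 4 sums to 468 but row 4 sums to 456.

Row 1: 136 + 108 + 124 + 100 = 468.
Row 2: 84 + 128 + 112 + 132 = 456.
Row 3: 96 + 116 + 88 + 144 = 444.
Row 4: 140 + 104 + 120 + 92 = 456.
Column 1: 136 + 84 + 96 + 140 = 456.
Column 2: 108 + 128 + 116 + 104 = 456.
Column 3: 124 + 112 + 88 + 120 = 444.
Column 4: 100 + 132 + 144 + 92 = 468.
Main diagonal: 136 + 128 + 88 + 92 = 444.
Anti-diagonal: 100 + 112 + 116 + 140 = 468.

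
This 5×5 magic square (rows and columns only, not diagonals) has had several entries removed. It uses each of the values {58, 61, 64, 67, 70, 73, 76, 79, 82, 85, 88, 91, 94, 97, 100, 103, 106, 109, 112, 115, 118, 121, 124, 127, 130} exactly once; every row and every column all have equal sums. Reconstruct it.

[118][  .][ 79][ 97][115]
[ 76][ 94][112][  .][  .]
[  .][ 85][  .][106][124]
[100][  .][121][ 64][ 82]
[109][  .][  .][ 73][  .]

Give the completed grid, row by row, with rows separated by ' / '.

The 25 entries sum to 2350, so each line sums to 2350/5 = 470.
Using row 1: 118 + 79 + 97 + 115 + ? → (1,2) = 470 − 409 = 61.
Row 4 needs 470; the known cells sum to 367, so (4,2) = 103.
Using column 1: 118 + 76 + 100 + 109 + ? → (3,1) = 470 − 403 = 67.
Column 2 must total 470; the given cells sum to 343, so (5,2) = 127.
Using column 4: 97 + 106 + 64 + 73 + ? → (2,4) = 470 − 340 = 130.
The remaining cell in row 2 is (2,5) = 470 − 412 = 58.
Row 3 needs 470; the known cells sum to 382, so (3,3) = 88.
From column 3, 470 − (79 + 112 + 88 + 121) gives (5,3) = 70.
The remaining cell in column 5 is (5,5) = 470 − 379 = 91.

118 61 79 97 115 / 76 94 112 130 58 / 67 85 88 106 124 / 100 103 121 64 82 / 109 127 70 73 91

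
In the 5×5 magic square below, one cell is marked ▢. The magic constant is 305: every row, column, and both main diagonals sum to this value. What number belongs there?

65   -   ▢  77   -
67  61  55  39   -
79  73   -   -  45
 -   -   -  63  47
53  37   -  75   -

The remaining cell in row 2 is (2,5) = 305 − 222 = 83.
From column 1, 305 − (65 + 67 + 79 + 53) gives (4,1) = 41.
Using column 4: 77 + 39 + 63 + 75 + ? → (3,4) = 305 − 254 = 51.
Row 3 needs 305; the known cells sum to 248, so (3,3) = 57.
Main diagonal must total 305; the given cells sum to 246, so (5,5) = 59.
Using row 5: 53 + 37 + 75 + 59 + ? → (5,3) = 305 − 224 = 81.
Column 5 must total 305; the given cells sum to 234, so (1,5) = 71.
Using anti-diagonal: 71 + 39 + 57 + 53 + ? → (4,2) = 305 − 220 = 85.
Row 4: 41 + 85 + 63 + 47 + ? = 305, so (4,3) = 69.
Using column 2: 61 + 73 + 85 + 37 + ? → (1,2) = 305 − 256 = 49.
The remaining cell in column 3 is (1,3) = 305 − 262 = 43.

43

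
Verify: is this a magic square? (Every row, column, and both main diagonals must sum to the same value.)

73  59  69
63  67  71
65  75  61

Row 1: 73 + 59 + 69 = 201.
Row 2: 63 + 67 + 71 = 201.
Row 3: 65 + 75 + 61 = 201.
Column 1: 73 + 63 + 65 = 201.
Column 2: 59 + 67 + 75 = 201.
Column 3: 69 + 71 + 61 = 201.
Main diagonal: 73 + 67 + 61 = 201.
Anti-diagonal: 69 + 67 + 65 = 201.
All lines sum to 201.

Yes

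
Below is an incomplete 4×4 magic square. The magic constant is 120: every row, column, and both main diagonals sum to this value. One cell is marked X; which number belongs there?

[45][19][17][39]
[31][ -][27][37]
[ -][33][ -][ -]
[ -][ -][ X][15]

Using row 2: 31 + 27 + 37 + ? → (2,2) = 120 − 95 = 25.
From column 2, 120 − (19 + 25 + 33) gives (4,2) = 43.
Column 4: 39 + 37 + 15 + ? = 120, so (3,4) = 29.
Main diagonal must total 120; the given cells sum to 85, so (3,3) = 35.
Anti-diagonal: 39 + 27 + 33 + ? = 120, so (4,1) = 21.
Row 3 must total 120; the given cells sum to 97, so (3,1) = 23.
The remaining cell in row 4 is (4,3) = 120 − 79 = 41.

41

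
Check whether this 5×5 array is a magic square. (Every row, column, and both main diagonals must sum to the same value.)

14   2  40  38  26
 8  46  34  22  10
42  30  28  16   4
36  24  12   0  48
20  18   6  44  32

Row 1: 14 + 2 + 40 + 38 + 26 = 120.
Row 2: 8 + 46 + 34 + 22 + 10 = 120.
Row 3: 42 + 30 + 28 + 16 + 4 = 120.
Row 4: 36 + 24 + 12 + 0 + 48 = 120.
Row 5: 20 + 18 + 6 + 44 + 32 = 120.
Column 1: 14 + 8 + 42 + 36 + 20 = 120.
Column 2: 2 + 46 + 30 + 24 + 18 = 120.
Column 3: 40 + 34 + 28 + 12 + 6 = 120.
Column 4: 38 + 22 + 16 + 0 + 44 = 120.
Column 5: 26 + 10 + 4 + 48 + 32 = 120.
Main diagonal: 14 + 46 + 28 + 0 + 32 = 120.
Anti-diagonal: 26 + 22 + 28 + 24 + 20 = 120.
All lines sum to 120.

Yes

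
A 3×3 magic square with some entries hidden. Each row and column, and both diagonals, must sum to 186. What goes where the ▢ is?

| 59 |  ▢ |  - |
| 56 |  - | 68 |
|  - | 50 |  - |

74

Row 2 needs 186; the known cells sum to 124, so (2,2) = 62.
From column 1, 186 − (59 + 56) gives (3,1) = 71.
Column 2: 62 + 50 + ? = 186, so (1,2) = 74.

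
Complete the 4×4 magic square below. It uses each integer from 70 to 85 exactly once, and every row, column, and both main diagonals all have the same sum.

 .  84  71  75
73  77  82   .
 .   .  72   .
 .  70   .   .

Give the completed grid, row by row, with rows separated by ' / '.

80 84 71 75 / 73 77 82 78 / 83 79 72 76 / 74 70 85 81

The entries are 70 through 85, which sum to 1240, so each line sums to 1240/4 = 310.
The remaining cell in row 1 is (1,1) = 310 − 230 = 80.
Row 2: 73 + 77 + 82 + ? = 310, so (2,4) = 78.
Column 2 must total 310; the given cells sum to 231, so (3,2) = 79.
From column 3, 310 − (71 + 82 + 72) gives (4,3) = 85.
Using main diagonal: 80 + 77 + 72 + ? → (4,4) = 310 − 229 = 81.
Using anti-diagonal: 75 + 82 + 79 + ? → (4,1) = 310 − 236 = 74.
Column 1 needs 310; the known cells sum to 227, so (3,1) = 83.
Column 4: 75 + 78 + 81 + ? = 310, so (3,4) = 76.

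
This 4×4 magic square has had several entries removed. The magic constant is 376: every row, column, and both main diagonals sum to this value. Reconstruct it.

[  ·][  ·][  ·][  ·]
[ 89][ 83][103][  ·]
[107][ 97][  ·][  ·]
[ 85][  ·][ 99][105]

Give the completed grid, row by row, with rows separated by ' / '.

Row 2 must total 376; the given cells sum to 275, so (2,4) = 101.
Row 4: 85 + 99 + 105 + ? = 376, so (4,2) = 87.
The remaining cell in column 1 is (1,1) = 376 − 281 = 95.
Column 2: 83 + 97 + 87 + ? = 376, so (1,2) = 109.
The remaining cell in main diagonal is (3,3) = 376 − 283 = 93.
Anti-diagonal needs 376; the known cells sum to 285, so (1,4) = 91.
From row 1, 376 − (95 + 109 + 91) gives (1,3) = 81.
Row 3: 107 + 97 + 93 + ? = 376, so (3,4) = 79.

95 109 81 91 / 89 83 103 101 / 107 97 93 79 / 85 87 99 105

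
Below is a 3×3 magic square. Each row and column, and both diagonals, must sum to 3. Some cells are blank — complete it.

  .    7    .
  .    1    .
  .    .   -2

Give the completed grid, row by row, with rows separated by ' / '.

4 7 -8 / -11 1 13 / 10 -5 -2

The remaining cell in column 2 is (3,2) = 3 − 8 = -5.
Main diagonal: 1 + (-2) + ? = 3, so (1,1) = 4.
Using row 1: 4 + 7 + ? → (1,3) = 3 − 11 = -8.
Row 3: -5 + (-2) + ? = 3, so (3,1) = 10.
From column 1, 3 − (4 + 10) gives (2,1) = -11.
From column 3, 3 − (-8 + (-2)) gives (2,3) = 13.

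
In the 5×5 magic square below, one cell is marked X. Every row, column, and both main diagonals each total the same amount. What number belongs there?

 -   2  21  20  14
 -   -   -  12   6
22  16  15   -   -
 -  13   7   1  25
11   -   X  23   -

Anti-diagonal is complete and sums to 65; that is the magic constant.
Row 1: 2 + 21 + 20 + 14 + ? = 65, so (1,1) = 8.
Row 4 must total 65; the given cells sum to 46, so (4,1) = 19.
Using column 1: 8 + 22 + 19 + 11 + ? → (2,1) = 65 − 60 = 5.
The remaining cell in column 4 is (3,4) = 65 − 56 = 9.
Using row 3: 22 + 16 + 15 + 9 + ? → (3,5) = 65 − 62 = 3.
Using column 5: 14 + 6 + 3 + 25 + ? → (5,5) = 65 − 48 = 17.
Main diagonal: 8 + 15 + 1 + 17 + ? = 65, so (2,2) = 24.
Row 2 must total 65; the given cells sum to 47, so (2,3) = 18.
The remaining cell in column 2 is (5,2) = 65 − 55 = 10.
Column 3: 21 + 18 + 15 + 7 + ? = 65, so (5,3) = 4.

4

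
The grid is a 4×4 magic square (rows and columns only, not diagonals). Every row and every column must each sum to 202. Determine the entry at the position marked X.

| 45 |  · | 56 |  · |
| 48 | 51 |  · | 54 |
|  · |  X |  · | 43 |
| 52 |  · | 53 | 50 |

Row 2 must total 202; the given cells sum to 153, so (2,3) = 49.
Row 4: 52 + 53 + 50 + ? = 202, so (4,2) = 47.
The remaining cell in column 1 is (3,1) = 202 − 145 = 57.
From column 3, 202 − (56 + 49 + 53) gives (3,3) = 44.
Column 4 must total 202; the given cells sum to 147, so (1,4) = 55.
From row 1, 202 − (45 + 56 + 55) gives (1,2) = 46.
Using row 3: 57 + 44 + 43 + ? → (3,2) = 202 − 144 = 58.

58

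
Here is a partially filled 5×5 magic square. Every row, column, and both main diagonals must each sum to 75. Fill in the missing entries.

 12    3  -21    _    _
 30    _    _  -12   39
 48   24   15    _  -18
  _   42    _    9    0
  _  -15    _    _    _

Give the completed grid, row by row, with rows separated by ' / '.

Row 3: 48 + 24 + 15 + (-18) + ? = 75, so (3,4) = 6.
Using column 2: 3 + 24 + 42 + (-15) + ? → (2,2) = 75 − 54 = 21.
Main diagonal must total 75; the given cells sum to 57, so (5,5) = 18.
From row 2, 75 − (30 + 21 + (-12) + 39) gives (2,3) = -3.
Column 5: 39 + (-18) + 0 + 18 + ? = 75, so (1,5) = 36.
Anti-diagonal must total 75; the given cells sum to 81, so (5,1) = -6.
Row 1: 12 + 3 + (-21) + 36 + ? = 75, so (1,4) = 45.
Column 1: 12 + 30 + 48 + (-6) + ? = 75, so (4,1) = -9.
Column 4: 45 + (-12) + 6 + 9 + ? = 75, so (5,4) = 27.
Using row 4: -9 + 42 + 9 + 0 + ? → (4,3) = 75 − 42 = 33.
From row 5, 75 − (-6 + (-15) + 27 + 18) gives (5,3) = 51.

12 3 -21 45 36 / 30 21 -3 -12 39 / 48 24 15 6 -18 / -9 42 33 9 0 / -6 -15 51 27 18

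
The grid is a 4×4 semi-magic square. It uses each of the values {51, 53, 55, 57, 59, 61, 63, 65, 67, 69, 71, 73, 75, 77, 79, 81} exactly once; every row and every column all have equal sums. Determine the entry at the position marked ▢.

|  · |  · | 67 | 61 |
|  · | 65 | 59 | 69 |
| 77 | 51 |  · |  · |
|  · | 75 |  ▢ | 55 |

The 16 entries sum to 1056, so each line sums to 1056/4 = 264.
Using row 2: 65 + 59 + 69 + ? → (2,1) = 264 − 193 = 71.
Column 2 must total 264; the given cells sum to 191, so (1,2) = 73.
Column 4: 61 + 69 + 55 + ? = 264, so (3,4) = 79.
Using row 1: 73 + 67 + 61 + ? → (1,1) = 264 − 201 = 63.
Row 3: 77 + 51 + 79 + ? = 264, so (3,3) = 57.
The remaining cell in column 1 is (4,1) = 264 − 211 = 53.
From column 3, 264 − (67 + 59 + 57) gives (4,3) = 81.

81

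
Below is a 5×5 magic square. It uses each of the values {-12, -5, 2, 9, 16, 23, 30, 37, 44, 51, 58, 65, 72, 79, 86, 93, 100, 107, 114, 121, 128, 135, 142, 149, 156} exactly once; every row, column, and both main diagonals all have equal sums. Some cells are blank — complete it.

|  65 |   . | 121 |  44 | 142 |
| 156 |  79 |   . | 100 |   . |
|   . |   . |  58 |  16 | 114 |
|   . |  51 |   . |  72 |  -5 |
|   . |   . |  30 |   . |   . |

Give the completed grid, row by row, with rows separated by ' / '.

The 25 entries sum to 1800, so each line sums to 1800/5 = 360.
From row 1, 360 − (65 + 121 + 44 + 142) gives (1,2) = -12.
From column 4, 360 − (44 + 100 + 16 + 72) gives (5,4) = 128.
Main diagonal needs 360; the known cells sum to 274, so (5,5) = 86.
Anti-diagonal: 142 + 100 + 58 + 51 + ? = 360, so (5,1) = 9.
Row 5 must total 360; the given cells sum to 253, so (5,2) = 107.
From column 2, 360 − (-12 + 79 + 51 + 107) gives (3,2) = 135.
Column 5 must total 360; the given cells sum to 337, so (2,5) = 23.
Row 2 must total 360; the given cells sum to 358, so (2,3) = 2.
Row 3 must total 360; the given cells sum to 323, so (3,1) = 37.
Using column 1: 65 + 156 + 37 + 9 + ? → (4,1) = 360 − 267 = 93.
The remaining cell in column 3 is (4,3) = 360 − 211 = 149.

65 -12 121 44 142 / 156 79 2 100 23 / 37 135 58 16 114 / 93 51 149 72 -5 / 9 107 30 128 86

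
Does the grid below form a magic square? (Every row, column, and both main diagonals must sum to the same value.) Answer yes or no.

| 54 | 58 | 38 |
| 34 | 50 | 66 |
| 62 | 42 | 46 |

Yes

Row 1: 54 + 58 + 38 = 150.
Row 2: 34 + 50 + 66 = 150.
Row 3: 62 + 42 + 46 = 150.
Column 1: 54 + 34 + 62 = 150.
Column 2: 58 + 50 + 42 = 150.
Column 3: 38 + 66 + 46 = 150.
Main diagonal: 54 + 50 + 46 = 150.
Anti-diagonal: 38 + 50 + 62 = 150.
All lines sum to 150.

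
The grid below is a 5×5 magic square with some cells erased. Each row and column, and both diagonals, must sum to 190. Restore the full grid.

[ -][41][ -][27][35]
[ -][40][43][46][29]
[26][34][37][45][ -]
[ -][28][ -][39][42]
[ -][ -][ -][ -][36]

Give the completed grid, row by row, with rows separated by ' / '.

38 41 49 27 35 / 32 40 43 46 29 / 26 34 37 45 48 / 50 28 31 39 42 / 44 47 30 33 36

From row 2, 190 − (40 + 43 + 46 + 29) gives (2,1) = 32.
Row 3: 26 + 34 + 37 + 45 + ? = 190, so (3,5) = 48.
Column 2: 41 + 40 + 34 + 28 + ? = 190, so (5,2) = 47.
From column 4, 190 − (27 + 46 + 45 + 39) gives (5,4) = 33.
Main diagonal needs 190; the known cells sum to 152, so (1,1) = 38.
Using anti-diagonal: 35 + 46 + 37 + 28 + ? → (5,1) = 190 − 146 = 44.
Using row 1: 38 + 41 + 27 + 35 + ? → (1,3) = 190 − 141 = 49.
Row 5 needs 190; the known cells sum to 160, so (5,3) = 30.
The remaining cell in column 1 is (4,1) = 190 − 140 = 50.
The remaining cell in column 3 is (4,3) = 190 − 159 = 31.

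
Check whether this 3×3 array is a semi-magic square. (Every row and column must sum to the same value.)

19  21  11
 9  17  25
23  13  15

Yes

Row 1: 19 + 21 + 11 = 51.
Row 2: 9 + 17 + 25 = 51.
Row 3: 23 + 13 + 15 = 51.
Column 1: 19 + 9 + 23 = 51.
Column 2: 21 + 17 + 13 = 51.
Column 3: 11 + 25 + 15 = 51.
All lines sum to 51.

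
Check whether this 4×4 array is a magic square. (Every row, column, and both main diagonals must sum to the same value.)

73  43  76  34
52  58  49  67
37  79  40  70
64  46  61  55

Yes

Row 1: 73 + 43 + 76 + 34 = 226.
Row 2: 52 + 58 + 49 + 67 = 226.
Row 3: 37 + 79 + 40 + 70 = 226.
Row 4: 64 + 46 + 61 + 55 = 226.
Column 1: 73 + 52 + 37 + 64 = 226.
Column 2: 43 + 58 + 79 + 46 = 226.
Column 3: 76 + 49 + 40 + 61 = 226.
Column 4: 34 + 67 + 70 + 55 = 226.
Main diagonal: 73 + 58 + 40 + 55 = 226.
Anti-diagonal: 34 + 49 + 79 + 64 = 226.
All lines sum to 226.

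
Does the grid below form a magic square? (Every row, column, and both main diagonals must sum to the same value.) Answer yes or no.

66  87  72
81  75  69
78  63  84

Yes

Row 1: 66 + 87 + 72 = 225.
Row 2: 81 + 75 + 69 = 225.
Row 3: 78 + 63 + 84 = 225.
Column 1: 66 + 81 + 78 = 225.
Column 2: 87 + 75 + 63 = 225.
Column 3: 72 + 69 + 84 = 225.
Main diagonal: 66 + 75 + 84 = 225.
Anti-diagonal: 72 + 75 + 78 = 225.
All lines sum to 225.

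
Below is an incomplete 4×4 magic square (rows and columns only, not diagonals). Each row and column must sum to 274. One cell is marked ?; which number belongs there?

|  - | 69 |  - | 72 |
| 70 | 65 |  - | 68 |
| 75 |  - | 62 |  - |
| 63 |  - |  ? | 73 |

The remaining cell in row 2 is (2,3) = 274 − 203 = 71.
From column 1, 274 − (70 + 75 + 63) gives (1,1) = 66.
Using column 4: 72 + 68 + 73 + ? → (3,4) = 274 − 213 = 61.
Using row 1: 66 + 69 + 72 + ? → (1,3) = 274 − 207 = 67.
Row 3: 75 + 62 + 61 + ? = 274, so (3,2) = 76.
Column 2 must total 274; the given cells sum to 210, so (4,2) = 64.
From column 3, 274 − (67 + 71 + 62) gives (4,3) = 74.

74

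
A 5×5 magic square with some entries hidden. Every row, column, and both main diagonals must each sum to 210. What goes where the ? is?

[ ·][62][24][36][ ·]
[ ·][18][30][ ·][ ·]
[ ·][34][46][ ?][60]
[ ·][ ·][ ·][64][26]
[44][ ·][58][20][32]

48

Row 5: 44 + 58 + 20 + 32 + ? = 210, so (5,2) = 56.
Using column 2: 62 + 18 + 34 + 56 + ? → (4,2) = 210 − 170 = 40.
Column 3 needs 210; the known cells sum to 158, so (4,3) = 52.
Main diagonal must total 210; the given cells sum to 160, so (1,1) = 50.
Row 1 must total 210; the given cells sum to 172, so (1,5) = 38.
The remaining cell in row 4 is (4,1) = 210 − 182 = 28.
Column 5: 38 + 60 + 26 + 32 + ? = 210, so (2,5) = 54.
Anti-diagonal needs 210; the known cells sum to 168, so (2,4) = 42.
Row 2 must total 210; the given cells sum to 144, so (2,1) = 66.
Column 1 must total 210; the given cells sum to 188, so (3,1) = 22.
Column 4: 36 + 42 + 64 + 20 + ? = 210, so (3,4) = 48.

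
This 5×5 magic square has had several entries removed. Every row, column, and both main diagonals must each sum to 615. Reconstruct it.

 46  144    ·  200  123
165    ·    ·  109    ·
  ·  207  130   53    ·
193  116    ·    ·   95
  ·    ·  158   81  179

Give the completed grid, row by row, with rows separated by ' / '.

Row 1 needs 615; the known cells sum to 513, so (1,3) = 102.
Column 4 needs 615; the known cells sum to 443, so (4,4) = 172.
Using main diagonal: 46 + 130 + 172 + 179 + ? → (2,2) = 615 − 527 = 88.
Anti-diagonal must total 615; the given cells sum to 478, so (5,1) = 137.
From row 4, 615 − (193 + 116 + 172 + 95) gives (4,3) = 39.
Using row 5: 137 + 158 + 81 + 179 + ? → (5,2) = 615 − 555 = 60.
The remaining cell in column 1 is (3,1) = 615 − 541 = 74.
The remaining cell in column 3 is (2,3) = 615 − 429 = 186.
Row 2 needs 615; the known cells sum to 548, so (2,5) = 67.
Using row 3: 74 + 207 + 130 + 53 + ? → (3,5) = 615 − 464 = 151.

46 144 102 200 123 / 165 88 186 109 67 / 74 207 130 53 151 / 193 116 39 172 95 / 137 60 158 81 179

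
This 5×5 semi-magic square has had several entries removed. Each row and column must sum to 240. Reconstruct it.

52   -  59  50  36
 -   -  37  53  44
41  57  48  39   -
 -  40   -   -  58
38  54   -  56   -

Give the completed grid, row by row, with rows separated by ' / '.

Row 1 needs 240; the known cells sum to 197, so (1,2) = 43.
Row 3 needs 240; the known cells sum to 185, so (3,5) = 55.
From column 2, 240 − (43 + 57 + 40 + 54) gives (2,2) = 46.
Column 4 needs 240; the known cells sum to 198, so (4,4) = 42.
Using column 5: 36 + 44 + 55 + 58 + ? → (5,5) = 240 − 193 = 47.
Row 2 needs 240; the known cells sum to 180, so (2,1) = 60.
Using row 5: 38 + 54 + 56 + 47 + ? → (5,3) = 240 − 195 = 45.
Column 1: 52 + 60 + 41 + 38 + ? = 240, so (4,1) = 49.
From column 3, 240 − (59 + 37 + 48 + 45) gives (4,3) = 51.

52 43 59 50 36 / 60 46 37 53 44 / 41 57 48 39 55 / 49 40 51 42 58 / 38 54 45 56 47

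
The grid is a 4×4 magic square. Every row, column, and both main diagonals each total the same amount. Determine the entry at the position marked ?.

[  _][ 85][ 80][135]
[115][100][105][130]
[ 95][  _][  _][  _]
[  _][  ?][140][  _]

145

Row 2 is complete and sums to 450; that is the magic constant.
Row 1 needs 450; the known cells sum to 300, so (1,1) = 150.
From column 1, 450 − (150 + 115 + 95) gives (4,1) = 90.
The remaining cell in column 3 is (3,3) = 450 − 325 = 125.
Main diagonal: 150 + 100 + 125 + ? = 450, so (4,4) = 75.
Anti-diagonal needs 450; the known cells sum to 330, so (3,2) = 120.
Using row 3: 95 + 120 + 125 + ? → (3,4) = 450 − 340 = 110.
From row 4, 450 − (90 + 140 + 75) gives (4,2) = 145.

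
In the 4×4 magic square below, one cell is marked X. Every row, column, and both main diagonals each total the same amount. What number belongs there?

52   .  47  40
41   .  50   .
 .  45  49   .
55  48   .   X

Anti-diagonal is complete and sums to 190; that is the magic constant.
The remaining cell in row 1 is (1,2) = 190 − 139 = 51.
Column 1 must total 190; the given cells sum to 148, so (3,1) = 42.
Column 2 needs 190; the known cells sum to 144, so (2,2) = 46.
Using column 3: 47 + 50 + 49 + ? → (4,3) = 190 − 146 = 44.
From main diagonal, 190 − (52 + 46 + 49) gives (4,4) = 43.

43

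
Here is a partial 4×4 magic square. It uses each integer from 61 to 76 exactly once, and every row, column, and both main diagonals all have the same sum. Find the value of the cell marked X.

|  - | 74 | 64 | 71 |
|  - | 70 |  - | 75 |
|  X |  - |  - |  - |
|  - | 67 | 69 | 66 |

76

The entries are 61 through 76, which sum to 1096, so each line sums to 1096/4 = 274.
Row 1 needs 274; the known cells sum to 209, so (1,1) = 65.
Row 4 must total 274; the given cells sum to 202, so (4,1) = 72.
Using column 2: 74 + 70 + 67 + ? → (3,2) = 274 − 211 = 63.
Column 4 needs 274; the known cells sum to 212, so (3,4) = 62.
From main diagonal, 274 − (65 + 70 + 66) gives (3,3) = 73.
Anti-diagonal needs 274; the known cells sum to 206, so (2,3) = 68.
Row 2 must total 274; the given cells sum to 213, so (2,1) = 61.
Row 3 needs 274; the known cells sum to 198, so (3,1) = 76.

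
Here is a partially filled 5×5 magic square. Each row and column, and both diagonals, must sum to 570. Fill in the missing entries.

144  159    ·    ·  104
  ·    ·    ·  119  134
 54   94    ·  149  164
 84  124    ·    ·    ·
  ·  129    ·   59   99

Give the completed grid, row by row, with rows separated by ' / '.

144 159 74 89 104 / 174 64 79 119 134 / 54 94 109 149 164 / 84 124 139 154 69 / 114 129 169 59 99

Row 3 must total 570; the given cells sum to 461, so (3,3) = 109.
The remaining cell in column 2 is (2,2) = 570 − 506 = 64.
From column 5, 570 − (104 + 134 + 164 + 99) gives (4,5) = 69.
Using main diagonal: 144 + 64 + 109 + 99 + ? → (4,4) = 570 − 416 = 154.
Anti-diagonal: 104 + 119 + 109 + 124 + ? = 570, so (5,1) = 114.
The remaining cell in row 4 is (4,3) = 570 − 431 = 139.
Row 5 needs 570; the known cells sum to 401, so (5,3) = 169.
The remaining cell in column 1 is (2,1) = 570 − 396 = 174.
The remaining cell in column 4 is (1,4) = 570 − 481 = 89.
From row 1, 570 − (144 + 159 + 89 + 104) gives (1,3) = 74.
From row 2, 570 − (174 + 64 + 119 + 134) gives (2,3) = 79.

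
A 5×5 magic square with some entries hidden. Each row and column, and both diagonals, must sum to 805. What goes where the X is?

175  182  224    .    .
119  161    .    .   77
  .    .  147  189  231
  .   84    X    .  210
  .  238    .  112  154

Column 2: 182 + 161 + 84 + 238 + ? = 805, so (3,2) = 140.
Using column 5: 77 + 231 + 210 + 154 + ? → (1,5) = 805 − 672 = 133.
Using main diagonal: 175 + 161 + 147 + 154 + ? → (4,4) = 805 − 637 = 168.
Row 1 needs 805; the known cells sum to 714, so (1,4) = 91.
Row 3: 140 + 147 + 189 + 231 + ? = 805, so (3,1) = 98.
Column 4: 91 + 189 + 168 + 112 + ? = 805, so (2,4) = 245.
Using anti-diagonal: 133 + 245 + 147 + 84 + ? → (5,1) = 805 − 609 = 196.
Using row 2: 119 + 161 + 245 + 77 + ? → (2,3) = 805 − 602 = 203.
Row 5 must total 805; the given cells sum to 700, so (5,3) = 105.
The remaining cell in column 1 is (4,1) = 805 − 588 = 217.
Column 3 must total 805; the given cells sum to 679, so (4,3) = 126.

126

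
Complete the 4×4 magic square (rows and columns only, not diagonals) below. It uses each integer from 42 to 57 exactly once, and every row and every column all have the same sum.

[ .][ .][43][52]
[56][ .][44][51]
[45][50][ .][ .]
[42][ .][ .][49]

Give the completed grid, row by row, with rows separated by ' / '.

55 48 43 52 / 56 47 44 51 / 45 50 57 46 / 42 53 54 49

The entries are 42 through 57, which sum to 792, so each line sums to 792/4 = 198.
The remaining cell in row 2 is (2,2) = 198 − 151 = 47.
Column 1 must total 198; the given cells sum to 143, so (1,1) = 55.
Using column 4: 52 + 51 + 49 + ? → (3,4) = 198 − 152 = 46.
Using row 1: 55 + 43 + 52 + ? → (1,2) = 198 − 150 = 48.
From row 3, 198 − (45 + 50 + 46) gives (3,3) = 57.
Using column 2: 48 + 47 + 50 + ? → (4,2) = 198 − 145 = 53.
Using column 3: 43 + 44 + 57 + ? → (4,3) = 198 − 144 = 54.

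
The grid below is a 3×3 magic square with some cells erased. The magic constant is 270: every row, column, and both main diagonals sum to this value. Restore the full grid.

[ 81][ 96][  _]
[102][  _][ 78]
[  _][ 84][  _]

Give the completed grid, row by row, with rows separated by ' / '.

81 96 93 / 102 90 78 / 87 84 99

Row 1: 81 + 96 + ? = 270, so (1,3) = 93.
Row 2 needs 270; the known cells sum to 180, so (2,2) = 90.
From column 1, 270 − (81 + 102) gives (3,1) = 87.
Column 3 must total 270; the given cells sum to 171, so (3,3) = 99.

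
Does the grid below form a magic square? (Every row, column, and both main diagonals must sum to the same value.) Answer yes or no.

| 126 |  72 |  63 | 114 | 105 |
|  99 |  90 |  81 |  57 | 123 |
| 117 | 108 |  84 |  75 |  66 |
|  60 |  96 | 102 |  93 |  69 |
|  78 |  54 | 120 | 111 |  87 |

No — column 1 sums to 480 but column 3 sums to 450.

Row 1: 126 + 72 + 63 + 114 + 105 = 480.
Row 2: 99 + 90 + 81 + 57 + 123 = 450.
Row 3: 117 + 108 + 84 + 75 + 66 = 450.
Row 4: 60 + 96 + 102 + 93 + 69 = 420.
Row 5: 78 + 54 + 120 + 111 + 87 = 450.
Column 1: 126 + 99 + 117 + 60 + 78 = 480.
Column 2: 72 + 90 + 108 + 96 + 54 = 420.
Column 3: 63 + 81 + 84 + 102 + 120 = 450.
Column 4: 114 + 57 + 75 + 93 + 111 = 450.
Column 5: 105 + 123 + 66 + 69 + 87 = 450.
Main diagonal: 126 + 90 + 84 + 93 + 87 = 480.
Anti-diagonal: 105 + 57 + 84 + 96 + 78 = 420.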